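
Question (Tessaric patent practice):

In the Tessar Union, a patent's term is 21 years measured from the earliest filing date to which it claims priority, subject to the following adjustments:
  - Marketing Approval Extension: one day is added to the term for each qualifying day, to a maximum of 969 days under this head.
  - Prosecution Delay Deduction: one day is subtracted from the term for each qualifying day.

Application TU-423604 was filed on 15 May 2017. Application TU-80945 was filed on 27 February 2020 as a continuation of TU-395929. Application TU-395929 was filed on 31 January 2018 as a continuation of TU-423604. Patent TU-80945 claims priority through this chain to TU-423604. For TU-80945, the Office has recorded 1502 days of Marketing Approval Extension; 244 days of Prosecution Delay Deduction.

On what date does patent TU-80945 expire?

Earliest priority filing: 15 May 2017.
Base term: 15 May 2017 + 21 years → 15 May 2038.
Marketing Approval Extension: 1502 days claimed exceeds the 969-day cap, so +969 days → 8 January 2041.
Prosecution Delay Deduction: −244 days → 9 May 2040.

May 9, 2040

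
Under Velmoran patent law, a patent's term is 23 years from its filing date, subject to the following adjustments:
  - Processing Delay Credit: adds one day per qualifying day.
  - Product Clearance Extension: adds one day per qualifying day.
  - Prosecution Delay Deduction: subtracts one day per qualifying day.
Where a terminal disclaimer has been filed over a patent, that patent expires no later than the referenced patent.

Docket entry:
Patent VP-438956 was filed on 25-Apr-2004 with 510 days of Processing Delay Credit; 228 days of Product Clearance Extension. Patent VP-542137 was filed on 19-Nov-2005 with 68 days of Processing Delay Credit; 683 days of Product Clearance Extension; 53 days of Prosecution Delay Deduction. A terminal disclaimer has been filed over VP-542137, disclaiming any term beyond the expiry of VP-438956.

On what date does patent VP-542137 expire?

Natural term of VP-542137:
  Base: filing + 23 years → 19 November 2028.
  Processing Delay Credit: +68 days → 26 January 2029.
  Product Clearance Extension: +683 days → 10 December 2030.
  Prosecution Delay Deduction: −53 days → 18 October 2030.
Expiry of referenced patent VP-438956:
  Base: filing + 23 years → 25 April 2027.
  Processing Delay Credit: +510 days → 16 September 2028.
  Product Clearance Extension: +228 days → 2 May 2029.
Terminal disclaimer: VP-542137 expires on the earlier of 18 October 2030 and 2 May 2029.

May 2, 2029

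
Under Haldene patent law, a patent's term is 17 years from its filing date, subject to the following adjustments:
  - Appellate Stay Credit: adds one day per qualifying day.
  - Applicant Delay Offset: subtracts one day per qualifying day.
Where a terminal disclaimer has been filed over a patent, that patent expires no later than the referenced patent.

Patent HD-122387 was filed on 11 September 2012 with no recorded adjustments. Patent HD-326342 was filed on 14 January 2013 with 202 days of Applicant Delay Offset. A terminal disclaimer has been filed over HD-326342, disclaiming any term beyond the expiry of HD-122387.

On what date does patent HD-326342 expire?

2029-06-26

Natural term of HD-326342:
  Base: filing + 17 years → 14 January 2030.
  Applicant Delay Offset: −202 days → 26 June 2029.
Expiry of referenced patent HD-122387:
  Base: filing + 17 years → 11 September 2029.
Terminal disclaimer: HD-326342 expires on the earlier of 26 June 2029 and 11 September 2029.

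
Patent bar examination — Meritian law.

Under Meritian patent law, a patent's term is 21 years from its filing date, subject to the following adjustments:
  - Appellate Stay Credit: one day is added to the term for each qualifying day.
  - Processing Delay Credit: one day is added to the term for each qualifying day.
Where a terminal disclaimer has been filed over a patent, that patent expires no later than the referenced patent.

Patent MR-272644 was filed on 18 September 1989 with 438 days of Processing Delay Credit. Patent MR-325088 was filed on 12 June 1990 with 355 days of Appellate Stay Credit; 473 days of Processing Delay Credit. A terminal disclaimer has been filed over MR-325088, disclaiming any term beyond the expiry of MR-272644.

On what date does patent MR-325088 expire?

Natural term of MR-325088:
  Base: filing + 21 years → 12 June 2011.
  Appellate Stay Credit: +355 days → 1 June 2012.
  Processing Delay Credit: +473 days → 17 September 2013.
Expiry of referenced patent MR-272644:
  Base: filing + 21 years → 18 September 2010.
  Processing Delay Credit: +438 days → 30 November 2011.
Terminal disclaimer: MR-325088 expires on the earlier of 17 September 2013 and 30 November 2011.

November 30, 2011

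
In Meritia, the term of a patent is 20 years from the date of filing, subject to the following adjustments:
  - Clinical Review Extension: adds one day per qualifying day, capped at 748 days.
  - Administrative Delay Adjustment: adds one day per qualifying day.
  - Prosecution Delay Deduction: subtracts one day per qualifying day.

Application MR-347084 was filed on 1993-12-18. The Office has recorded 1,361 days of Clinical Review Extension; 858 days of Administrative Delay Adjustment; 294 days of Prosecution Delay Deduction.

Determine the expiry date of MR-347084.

Base term: filing date + 20 years → 18 December 2013.
Clinical Review Extension: 1361 days claimed exceeds the 748-day cap, so +748 days → 5 January 2016.
Administrative Delay Adjustment: +858 days → 12 May 2018.
Prosecution Delay Deduction: −294 days → 22 July 2017.

July 22, 2017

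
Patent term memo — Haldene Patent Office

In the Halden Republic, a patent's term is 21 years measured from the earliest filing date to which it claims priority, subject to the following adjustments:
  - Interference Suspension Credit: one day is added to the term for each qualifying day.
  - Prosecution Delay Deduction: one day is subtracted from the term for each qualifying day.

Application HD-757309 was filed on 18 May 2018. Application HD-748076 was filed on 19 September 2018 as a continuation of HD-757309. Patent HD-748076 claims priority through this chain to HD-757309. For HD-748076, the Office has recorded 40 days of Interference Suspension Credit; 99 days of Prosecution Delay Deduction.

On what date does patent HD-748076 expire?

Earliest priority filing: 18 May 2018.
Base term: 18 May 2018 + 21 years → 18 May 2039.
Interference Suspension Credit: +40 days → 27 June 2039.
Prosecution Delay Deduction: −99 days → 20 March 2039.

March 20, 2039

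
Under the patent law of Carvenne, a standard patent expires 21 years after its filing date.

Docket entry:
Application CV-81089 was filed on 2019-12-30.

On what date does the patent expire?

December 30, 2040

Filing date + 21 years → 30 December 2040.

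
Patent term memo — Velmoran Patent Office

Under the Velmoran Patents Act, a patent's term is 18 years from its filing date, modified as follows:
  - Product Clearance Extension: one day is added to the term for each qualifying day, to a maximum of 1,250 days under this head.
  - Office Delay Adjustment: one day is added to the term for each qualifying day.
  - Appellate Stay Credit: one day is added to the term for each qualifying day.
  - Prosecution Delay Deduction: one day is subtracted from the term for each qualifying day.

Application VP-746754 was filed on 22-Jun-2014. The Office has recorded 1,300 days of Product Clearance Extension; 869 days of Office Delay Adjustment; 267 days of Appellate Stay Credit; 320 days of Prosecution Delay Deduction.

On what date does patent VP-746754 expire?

Base term: filing date + 18 years → 22 June 2032.
Product Clearance Extension: 1300 days claimed exceeds the 1250-day cap, so +1250 days → 24 November 2035.
Office Delay Adjustment: +869 days → 11 April 2038.
Appellate Stay Credit: +267 days → 3 January 2039.
Prosecution Delay Deduction: −320 days → 17 February 2038.

February 17, 2038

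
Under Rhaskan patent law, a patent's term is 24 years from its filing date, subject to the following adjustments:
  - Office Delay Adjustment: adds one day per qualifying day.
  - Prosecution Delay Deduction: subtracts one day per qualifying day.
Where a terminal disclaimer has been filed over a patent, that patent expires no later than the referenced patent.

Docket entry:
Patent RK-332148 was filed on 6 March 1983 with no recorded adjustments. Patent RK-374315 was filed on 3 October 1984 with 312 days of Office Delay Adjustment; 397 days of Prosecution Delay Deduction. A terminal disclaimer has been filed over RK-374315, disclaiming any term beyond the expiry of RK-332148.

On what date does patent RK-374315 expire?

Natural term of RK-374315:
  Base: filing + 24 years → 3 October 2008.
  Office Delay Adjustment: +312 days → 11 August 2009.
  Prosecution Delay Deduction: −397 days → 10 July 2008.
Expiry of referenced patent RK-332148:
  Base: filing + 24 years → 6 March 2007.
Terminal disclaimer: RK-374315 expires on the earlier of 10 July 2008 and 6 March 2007.

2007-03-06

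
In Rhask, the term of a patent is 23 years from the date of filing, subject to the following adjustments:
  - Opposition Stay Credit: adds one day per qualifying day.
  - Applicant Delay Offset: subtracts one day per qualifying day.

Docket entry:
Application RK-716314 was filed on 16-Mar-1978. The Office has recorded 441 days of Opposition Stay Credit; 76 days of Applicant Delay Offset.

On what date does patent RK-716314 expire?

Base term: filing date + 23 years → 16 March 2001.
Opposition Stay Credit: +441 days → 31 May 2002.
Applicant Delay Offset: −76 days → 16 March 2002.

March 16, 2002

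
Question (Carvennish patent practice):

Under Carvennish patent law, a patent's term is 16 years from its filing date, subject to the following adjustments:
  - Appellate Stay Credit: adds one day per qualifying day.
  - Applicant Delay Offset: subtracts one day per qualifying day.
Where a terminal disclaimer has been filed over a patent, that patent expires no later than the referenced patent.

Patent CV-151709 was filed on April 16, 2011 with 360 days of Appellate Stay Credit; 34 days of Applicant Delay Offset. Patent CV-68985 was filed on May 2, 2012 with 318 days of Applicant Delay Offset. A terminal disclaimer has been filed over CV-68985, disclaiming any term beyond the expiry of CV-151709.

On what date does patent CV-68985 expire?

Natural term of CV-68985:
  Base: filing + 16 years → 2 May 2028.
  Applicant Delay Offset: −318 days → 19 June 2027.
Expiry of referenced patent CV-151709:
  Base: filing + 16 years → 16 April 2027.
  Appellate Stay Credit: +360 days → 10 April 2028.
  Applicant Delay Offset: −34 days → 7 March 2028.
Terminal disclaimer: CV-68985 expires on the earlier of 19 June 2027 and 7 March 2028.

2027-06-19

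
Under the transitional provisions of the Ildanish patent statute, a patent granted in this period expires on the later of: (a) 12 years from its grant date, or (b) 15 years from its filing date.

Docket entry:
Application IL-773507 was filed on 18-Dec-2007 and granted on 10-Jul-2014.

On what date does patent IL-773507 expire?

(a) grant + 12 years → 10 July 2026.
(b) filing + 15 years → 18 December 2022.
Later of the two: 10 July 2026.

2026-07-10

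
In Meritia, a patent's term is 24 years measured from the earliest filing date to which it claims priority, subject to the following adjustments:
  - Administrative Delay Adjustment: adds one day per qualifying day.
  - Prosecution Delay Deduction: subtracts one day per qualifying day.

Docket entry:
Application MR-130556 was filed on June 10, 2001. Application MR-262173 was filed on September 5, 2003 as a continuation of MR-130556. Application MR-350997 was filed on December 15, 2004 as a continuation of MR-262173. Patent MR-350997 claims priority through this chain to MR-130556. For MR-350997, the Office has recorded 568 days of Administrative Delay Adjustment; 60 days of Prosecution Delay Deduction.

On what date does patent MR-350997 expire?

October 31, 2026

Earliest priority filing: 10 June 2001.
Base term: 10 June 2001 + 24 years → 10 June 2025.
Administrative Delay Adjustment: +568 days → 30 December 2026.
Prosecution Delay Deduction: −60 days → 31 October 2026.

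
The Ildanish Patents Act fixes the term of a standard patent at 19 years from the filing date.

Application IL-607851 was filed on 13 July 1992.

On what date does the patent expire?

Filing date + 19 years → 13 July 2011.

July 13, 2011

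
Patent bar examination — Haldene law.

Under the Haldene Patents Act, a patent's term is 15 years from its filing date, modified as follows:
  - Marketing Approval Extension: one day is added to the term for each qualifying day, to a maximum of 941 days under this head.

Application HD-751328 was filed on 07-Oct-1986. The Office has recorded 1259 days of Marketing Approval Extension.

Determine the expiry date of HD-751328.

Base term: filing date + 15 years → 7 October 2001.
Marketing Approval Extension: 1259 days claimed exceeds the 941-day cap, so +941 days → 5 May 2004.

2004-05-05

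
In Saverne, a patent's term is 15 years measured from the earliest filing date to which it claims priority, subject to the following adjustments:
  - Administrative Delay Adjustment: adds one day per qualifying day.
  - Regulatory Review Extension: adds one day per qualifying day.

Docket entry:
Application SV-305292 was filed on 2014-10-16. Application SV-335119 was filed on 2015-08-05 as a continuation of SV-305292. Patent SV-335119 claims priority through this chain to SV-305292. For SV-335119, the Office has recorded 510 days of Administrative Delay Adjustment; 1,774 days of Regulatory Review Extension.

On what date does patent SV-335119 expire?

January 17, 2036

Earliest priority filing: 16 October 2014.
Base term: 16 October 2014 + 15 years → 16 October 2029.
Administrative Delay Adjustment: +510 days → 10 March 2031.
Regulatory Review Extension: +1774 days → 17 January 2036.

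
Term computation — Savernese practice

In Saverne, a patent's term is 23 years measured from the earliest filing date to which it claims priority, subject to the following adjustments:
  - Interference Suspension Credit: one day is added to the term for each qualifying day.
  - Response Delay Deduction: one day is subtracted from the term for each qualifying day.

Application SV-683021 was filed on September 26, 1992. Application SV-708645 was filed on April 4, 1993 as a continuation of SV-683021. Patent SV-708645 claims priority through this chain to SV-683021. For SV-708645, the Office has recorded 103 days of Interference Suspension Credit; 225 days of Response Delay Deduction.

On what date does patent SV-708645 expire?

2015-05-27

Earliest priority filing: 26 September 1992.
Base term: 26 September 1992 + 23 years → 26 September 2015.
Interference Suspension Credit: +103 days → 7 January 2016.
Response Delay Deduction: −225 days → 27 May 2015.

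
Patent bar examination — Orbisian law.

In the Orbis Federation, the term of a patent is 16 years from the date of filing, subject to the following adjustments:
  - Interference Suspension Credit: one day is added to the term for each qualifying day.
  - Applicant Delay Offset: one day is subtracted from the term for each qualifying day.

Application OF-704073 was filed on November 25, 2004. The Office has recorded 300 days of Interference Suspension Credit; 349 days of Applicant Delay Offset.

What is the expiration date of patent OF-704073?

October 7, 2020

Base term: filing date + 16 years → 25 November 2020.
Interference Suspension Credit: +300 days → 21 September 2021.
Applicant Delay Offset: −349 days → 7 October 2020.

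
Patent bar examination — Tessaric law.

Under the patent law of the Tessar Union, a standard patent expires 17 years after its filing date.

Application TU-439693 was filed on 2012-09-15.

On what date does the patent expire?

Filing date + 17 years → 15 September 2029.

2029-09-15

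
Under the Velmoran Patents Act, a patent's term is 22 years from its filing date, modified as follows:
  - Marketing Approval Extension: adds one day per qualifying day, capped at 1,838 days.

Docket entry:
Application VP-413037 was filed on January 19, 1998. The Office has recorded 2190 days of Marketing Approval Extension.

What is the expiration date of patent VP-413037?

January 30, 2025

Base term: filing date + 22 years → 19 January 2020.
Marketing Approval Extension: 2190 days claimed exceeds the 1838-day cap, so +1838 days → 30 January 2025.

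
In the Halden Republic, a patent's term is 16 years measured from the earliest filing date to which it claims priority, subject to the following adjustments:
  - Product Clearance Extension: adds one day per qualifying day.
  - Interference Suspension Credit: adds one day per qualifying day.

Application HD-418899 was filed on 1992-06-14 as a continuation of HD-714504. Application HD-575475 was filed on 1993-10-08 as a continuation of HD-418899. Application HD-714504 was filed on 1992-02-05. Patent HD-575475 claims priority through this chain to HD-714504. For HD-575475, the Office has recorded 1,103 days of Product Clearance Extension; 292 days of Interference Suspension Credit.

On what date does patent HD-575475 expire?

Earliest priority filing: 5 February 1992.
Base term: 5 February 1992 + 16 years → 5 February 2008.
Product Clearance Extension: +1103 days → 12 February 2011.
Interference Suspension Credit: +292 days → 1 December 2011.

2011-12-01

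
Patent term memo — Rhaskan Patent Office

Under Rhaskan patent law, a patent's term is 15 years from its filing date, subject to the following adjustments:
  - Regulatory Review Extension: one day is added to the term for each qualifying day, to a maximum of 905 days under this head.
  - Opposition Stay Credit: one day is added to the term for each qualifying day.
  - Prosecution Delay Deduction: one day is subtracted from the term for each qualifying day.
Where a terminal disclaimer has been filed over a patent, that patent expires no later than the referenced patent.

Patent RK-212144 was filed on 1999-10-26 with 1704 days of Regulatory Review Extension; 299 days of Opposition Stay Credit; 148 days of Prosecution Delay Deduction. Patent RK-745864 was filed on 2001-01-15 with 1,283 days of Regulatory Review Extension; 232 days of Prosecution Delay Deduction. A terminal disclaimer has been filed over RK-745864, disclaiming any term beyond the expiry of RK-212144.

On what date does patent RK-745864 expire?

Natural term of RK-745864:
  Base: filing + 15 years → 15 January 2016.
  Regulatory Review Extension: 1283 days claimed exceeds the 905-day cap, so +905 days → 8 July 2018.
  Prosecution Delay Deduction: −232 days → 18 November 2017.
Expiry of referenced patent RK-212144:
  Base: filing + 15 years → 26 October 2014.
  Regulatory Review Extension: 1704 days claimed exceeds the 905-day cap, so +905 days → 18 April 2017.
  Opposition Stay Credit: +299 days → 11 February 2018.
  Prosecution Delay Deduction: −148 days → 16 September 2017.
Terminal disclaimer: RK-745864 expires on the earlier of 18 November 2017 and 16 September 2017.

2017-09-16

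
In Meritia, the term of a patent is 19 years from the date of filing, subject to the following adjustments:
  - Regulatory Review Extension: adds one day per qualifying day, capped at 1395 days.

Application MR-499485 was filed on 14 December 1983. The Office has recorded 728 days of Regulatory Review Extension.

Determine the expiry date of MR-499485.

December 11, 2004

Base term: filing date + 19 years → 14 December 2002.
Regulatory Review Extension: 728 days (within the 1395-day cap) → +728 days → 11 December 2004.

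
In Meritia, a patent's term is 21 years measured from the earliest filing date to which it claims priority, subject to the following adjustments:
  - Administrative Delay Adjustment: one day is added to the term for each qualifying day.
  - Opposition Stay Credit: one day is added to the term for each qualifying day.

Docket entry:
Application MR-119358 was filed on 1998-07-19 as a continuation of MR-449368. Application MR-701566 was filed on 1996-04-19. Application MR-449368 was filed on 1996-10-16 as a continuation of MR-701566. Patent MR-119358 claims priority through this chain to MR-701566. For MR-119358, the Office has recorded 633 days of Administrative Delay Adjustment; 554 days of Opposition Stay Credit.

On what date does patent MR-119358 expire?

Earliest priority filing: 19 April 1996.
Base term: 19 April 1996 + 21 years → 19 April 2017.
Administrative Delay Adjustment: +633 days → 12 January 2019.
Opposition Stay Credit: +554 days → 19 July 2020.

2020-07-19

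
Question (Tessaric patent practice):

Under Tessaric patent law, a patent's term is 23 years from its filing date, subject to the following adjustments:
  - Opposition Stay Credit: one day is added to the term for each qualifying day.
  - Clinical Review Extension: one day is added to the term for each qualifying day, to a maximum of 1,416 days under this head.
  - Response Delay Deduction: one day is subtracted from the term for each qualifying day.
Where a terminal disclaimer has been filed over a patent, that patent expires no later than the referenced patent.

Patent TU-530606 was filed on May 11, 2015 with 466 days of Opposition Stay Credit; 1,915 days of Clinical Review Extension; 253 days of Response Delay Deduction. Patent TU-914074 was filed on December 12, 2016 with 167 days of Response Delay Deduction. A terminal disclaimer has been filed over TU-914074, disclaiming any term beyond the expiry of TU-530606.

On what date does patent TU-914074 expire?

2039-06-28

Natural term of TU-914074:
  Base: filing + 23 years → 12 December 2039.
  Response Delay Deduction: −167 days → 28 June 2039.
Expiry of referenced patent TU-530606:
  Base: filing + 23 years → 11 May 2038.
  Opposition Stay Credit: +466 days → 20 August 2039.
  Clinical Review Extension: 1915 days claimed exceeds the 1416-day cap, so +1416 days → 6 July 2043.
  Response Delay Deduction: −253 days → 26 October 2042.
Terminal disclaimer: TU-914074 expires on the earlier of 28 June 2039 and 26 October 2042.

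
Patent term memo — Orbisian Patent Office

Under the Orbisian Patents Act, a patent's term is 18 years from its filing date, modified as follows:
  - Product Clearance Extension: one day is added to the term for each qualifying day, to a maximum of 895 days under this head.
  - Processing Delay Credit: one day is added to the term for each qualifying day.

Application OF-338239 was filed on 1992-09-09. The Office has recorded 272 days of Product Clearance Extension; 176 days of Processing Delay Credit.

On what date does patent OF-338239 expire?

Base term: filing date + 18 years → 9 September 2010.
Product Clearance Extension: 272 days (within the 895-day cap) → +272 days → 8 June 2011.
Processing Delay Credit: +176 days → 1 December 2011.

December 1, 2011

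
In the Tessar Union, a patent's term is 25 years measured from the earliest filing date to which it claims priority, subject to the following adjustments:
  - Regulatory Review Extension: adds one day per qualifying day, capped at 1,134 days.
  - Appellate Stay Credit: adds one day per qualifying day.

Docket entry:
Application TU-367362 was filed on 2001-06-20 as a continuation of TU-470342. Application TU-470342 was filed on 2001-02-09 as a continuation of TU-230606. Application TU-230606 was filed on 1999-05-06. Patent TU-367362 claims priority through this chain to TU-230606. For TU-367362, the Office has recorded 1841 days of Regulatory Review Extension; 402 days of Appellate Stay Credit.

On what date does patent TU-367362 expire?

Earliest priority filing: 6 May 1999.
Base term: 6 May 1999 + 25 years → 6 May 2024.
Regulatory Review Extension: 1841 days claimed exceeds the 1134-day cap, so +1134 days → 14 June 2027.
Appellate Stay Credit: +402 days → 20 July 2028.

July 20, 2028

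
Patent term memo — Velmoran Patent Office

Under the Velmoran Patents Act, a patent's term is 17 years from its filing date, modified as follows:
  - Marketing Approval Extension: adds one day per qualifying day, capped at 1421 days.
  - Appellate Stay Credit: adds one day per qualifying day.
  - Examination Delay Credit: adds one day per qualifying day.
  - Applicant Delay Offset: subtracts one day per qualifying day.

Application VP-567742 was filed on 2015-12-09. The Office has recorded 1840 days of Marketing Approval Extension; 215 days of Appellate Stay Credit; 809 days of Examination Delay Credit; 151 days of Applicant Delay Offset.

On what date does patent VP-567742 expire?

2039-03-22

Base term: filing date + 17 years → 9 December 2032.
Marketing Approval Extension: 1840 days claimed exceeds the 1421-day cap, so +1421 days → 30 October 2036.
Appellate Stay Credit: +215 days → 2 June 2037.
Examination Delay Credit: +809 days → 20 August 2039.
Applicant Delay Offset: −151 days → 22 March 2039.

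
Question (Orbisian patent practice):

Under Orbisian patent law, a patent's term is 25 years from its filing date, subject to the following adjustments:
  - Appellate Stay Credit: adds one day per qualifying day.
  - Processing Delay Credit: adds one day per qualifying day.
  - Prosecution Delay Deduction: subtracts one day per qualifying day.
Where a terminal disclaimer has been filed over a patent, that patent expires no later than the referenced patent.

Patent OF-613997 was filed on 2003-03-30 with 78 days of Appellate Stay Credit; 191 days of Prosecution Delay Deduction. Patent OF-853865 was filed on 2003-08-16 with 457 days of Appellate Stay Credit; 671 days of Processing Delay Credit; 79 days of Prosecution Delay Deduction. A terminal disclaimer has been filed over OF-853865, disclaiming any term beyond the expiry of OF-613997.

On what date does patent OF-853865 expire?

2027-12-08

Natural term of OF-853865:
  Base: filing + 25 years → 16 August 2028.
  Appellate Stay Credit: +457 days → 16 November 2029.
  Processing Delay Credit: +671 days → 18 September 2031.
  Prosecution Delay Deduction: −79 days → 1 July 2031.
Expiry of referenced patent OF-613997:
  Base: filing + 25 years → 30 March 2028.
  Appellate Stay Credit: +78 days → 16 June 2028.
  Prosecution Delay Deduction: −191 days → 8 December 2027.
Terminal disclaimer: OF-853865 expires on the earlier of 1 July 2031 and 8 December 2027.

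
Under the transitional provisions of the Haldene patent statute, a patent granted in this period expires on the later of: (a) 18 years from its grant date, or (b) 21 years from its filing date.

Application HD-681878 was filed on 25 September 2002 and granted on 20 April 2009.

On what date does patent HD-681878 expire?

2027-04-20

(a) grant + 18 years → 20 April 2027.
(b) filing + 21 years → 25 September 2023.
Later of the two: 20 April 2027.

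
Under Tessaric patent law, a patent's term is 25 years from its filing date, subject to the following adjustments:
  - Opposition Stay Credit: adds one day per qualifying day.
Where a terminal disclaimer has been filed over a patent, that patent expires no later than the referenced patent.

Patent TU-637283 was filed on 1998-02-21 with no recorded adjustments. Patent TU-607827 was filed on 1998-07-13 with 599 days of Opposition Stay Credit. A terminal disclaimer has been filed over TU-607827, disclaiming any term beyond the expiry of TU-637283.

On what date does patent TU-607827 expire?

February 21, 2023

Natural term of TU-607827:
  Base: filing + 25 years → 13 July 2023.
  Opposition Stay Credit: +599 days → 3 March 2025.
Expiry of referenced patent TU-637283:
  Base: filing + 25 years → 21 February 2023.
Terminal disclaimer: TU-607827 expires on the earlier of 3 March 2025 and 21 February 2023.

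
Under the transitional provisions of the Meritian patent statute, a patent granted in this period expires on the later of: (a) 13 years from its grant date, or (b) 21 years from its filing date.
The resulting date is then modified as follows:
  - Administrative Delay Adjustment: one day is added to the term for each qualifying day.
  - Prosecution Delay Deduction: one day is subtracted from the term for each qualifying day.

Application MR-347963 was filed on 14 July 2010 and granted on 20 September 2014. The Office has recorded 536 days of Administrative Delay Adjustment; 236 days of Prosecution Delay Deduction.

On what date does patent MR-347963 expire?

(a) grant + 13 years → 20 September 2027.
(b) filing + 21 years → 14 July 2031.
Later of the two: 14 July 2031.
Administrative Delay Adjustment: +536 days → 31 December 2032.
Prosecution Delay Deduction: −236 days → 9 May 2032.

May 9, 2032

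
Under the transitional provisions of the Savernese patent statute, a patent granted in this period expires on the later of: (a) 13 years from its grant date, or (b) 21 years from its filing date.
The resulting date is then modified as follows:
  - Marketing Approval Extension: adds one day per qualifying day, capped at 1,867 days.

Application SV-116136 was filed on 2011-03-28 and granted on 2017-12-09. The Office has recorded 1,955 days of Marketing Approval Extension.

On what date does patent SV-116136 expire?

(a) grant + 13 years → 9 December 2030.
(b) filing + 21 years → 28 March 2032.
Later of the two: 28 March 2032.
Marketing Approval Extension: 1955 days claimed exceeds the 1867-day cap, so +1867 days → 8 May 2037.

2037-05-08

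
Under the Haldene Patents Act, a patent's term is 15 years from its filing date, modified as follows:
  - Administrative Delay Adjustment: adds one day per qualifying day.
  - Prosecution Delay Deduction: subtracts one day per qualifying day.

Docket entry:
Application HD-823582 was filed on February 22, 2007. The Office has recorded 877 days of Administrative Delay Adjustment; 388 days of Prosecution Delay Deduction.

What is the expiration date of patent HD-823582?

Base term: filing date + 15 years → 22 February 2022.
Administrative Delay Adjustment: +877 days → 18 July 2024.
Prosecution Delay Deduction: −388 days → 26 June 2023.

2023-06-26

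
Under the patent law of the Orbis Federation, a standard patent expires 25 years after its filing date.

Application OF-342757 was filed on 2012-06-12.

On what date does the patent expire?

Filing date + 25 years → 12 June 2037.

2037-06-12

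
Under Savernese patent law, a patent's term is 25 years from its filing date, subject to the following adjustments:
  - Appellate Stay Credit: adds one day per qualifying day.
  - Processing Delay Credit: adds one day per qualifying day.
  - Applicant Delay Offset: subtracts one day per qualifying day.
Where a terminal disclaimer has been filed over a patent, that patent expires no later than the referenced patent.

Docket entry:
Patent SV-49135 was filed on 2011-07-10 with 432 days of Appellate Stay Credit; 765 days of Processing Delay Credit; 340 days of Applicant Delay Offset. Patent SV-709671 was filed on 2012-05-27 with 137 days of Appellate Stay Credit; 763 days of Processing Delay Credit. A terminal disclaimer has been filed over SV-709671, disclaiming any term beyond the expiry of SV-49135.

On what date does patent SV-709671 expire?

Natural term of SV-709671:
  Base: filing + 25 years → 27 May 2037.
  Appellate Stay Credit: +137 days → 11 October 2037.
  Processing Delay Credit: +763 days → 13 November 2039.
Expiry of referenced patent SV-49135:
  Base: filing + 25 years → 10 July 2036.
  Appellate Stay Credit: +432 days → 15 September 2037.
  Processing Delay Credit: +765 days → 20 October 2039.
  Applicant Delay Offset: −340 days → 14 November 2038.
Terminal disclaimer: SV-709671 expires on the earlier of 13 November 2039 and 14 November 2038.

2038-11-14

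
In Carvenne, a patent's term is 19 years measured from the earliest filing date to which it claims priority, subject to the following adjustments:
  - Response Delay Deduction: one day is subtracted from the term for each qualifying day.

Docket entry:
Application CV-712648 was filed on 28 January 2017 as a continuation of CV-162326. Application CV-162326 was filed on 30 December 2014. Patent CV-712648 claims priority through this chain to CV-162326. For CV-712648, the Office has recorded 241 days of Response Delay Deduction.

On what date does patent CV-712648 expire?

Earliest priority filing: 30 December 2014.
Base term: 30 December 2014 + 19 years → 30 December 2033.
Response Delay Deduction: −241 days → 3 May 2033.

May 3, 2033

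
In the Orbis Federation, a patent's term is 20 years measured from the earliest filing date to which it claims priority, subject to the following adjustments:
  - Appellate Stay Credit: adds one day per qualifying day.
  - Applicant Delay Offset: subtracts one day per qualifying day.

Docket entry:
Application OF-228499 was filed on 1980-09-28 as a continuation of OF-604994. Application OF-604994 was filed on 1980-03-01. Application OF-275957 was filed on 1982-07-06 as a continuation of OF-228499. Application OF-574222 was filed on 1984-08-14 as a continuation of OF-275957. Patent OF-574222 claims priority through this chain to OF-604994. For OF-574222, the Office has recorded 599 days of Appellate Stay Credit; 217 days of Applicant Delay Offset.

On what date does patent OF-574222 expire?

Earliest priority filing: 1 March 1980.
Base term: 1 March 1980 + 20 years → 1 March 2000.
Appellate Stay Credit: +599 days → 21 October 2001.
Applicant Delay Offset: −217 days → 18 March 2001.

2001-03-18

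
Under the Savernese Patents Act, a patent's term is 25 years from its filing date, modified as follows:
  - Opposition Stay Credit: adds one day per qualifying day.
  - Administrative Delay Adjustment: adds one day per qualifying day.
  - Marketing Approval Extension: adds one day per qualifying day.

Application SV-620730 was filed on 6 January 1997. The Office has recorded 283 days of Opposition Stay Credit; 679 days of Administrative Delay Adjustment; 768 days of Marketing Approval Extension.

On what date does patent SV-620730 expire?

Base term: filing date + 25 years → 6 January 2022.
Opposition Stay Credit: +283 days → 16 October 2022.
Administrative Delay Adjustment: +679 days → 25 August 2024.
Marketing Approval Extension: +768 days → 2 October 2026.

2026-10-02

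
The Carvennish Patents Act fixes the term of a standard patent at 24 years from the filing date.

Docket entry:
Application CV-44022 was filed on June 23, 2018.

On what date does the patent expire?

2042-06-23

Filing date + 24 years → 23 June 2042.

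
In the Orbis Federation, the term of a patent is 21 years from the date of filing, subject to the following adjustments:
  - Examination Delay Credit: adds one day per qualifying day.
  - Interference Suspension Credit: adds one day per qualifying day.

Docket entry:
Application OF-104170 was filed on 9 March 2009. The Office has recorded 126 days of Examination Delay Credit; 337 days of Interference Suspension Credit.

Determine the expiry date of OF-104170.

2031-06-15

Base term: filing date + 21 years → 9 March 2030.
Examination Delay Credit: +126 days → 13 July 2030.
Interference Suspension Credit: +337 days → 15 June 2031.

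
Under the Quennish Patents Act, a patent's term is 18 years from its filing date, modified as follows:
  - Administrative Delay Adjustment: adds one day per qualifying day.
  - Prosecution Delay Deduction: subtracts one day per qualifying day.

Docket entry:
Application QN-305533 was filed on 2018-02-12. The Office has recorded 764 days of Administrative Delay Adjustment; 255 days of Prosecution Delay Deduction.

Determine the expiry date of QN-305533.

Base term: filing date + 18 years → 12 February 2036.
Administrative Delay Adjustment: +764 days → 17 March 2038.
Prosecution Delay Deduction: −255 days → 5 July 2037.

July 5, 2037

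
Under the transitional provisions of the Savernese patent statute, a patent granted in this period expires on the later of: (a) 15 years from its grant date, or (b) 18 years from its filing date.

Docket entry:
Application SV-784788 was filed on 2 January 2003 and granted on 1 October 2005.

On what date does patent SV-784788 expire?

January 2, 2021

(a) grant + 15 years → 1 October 2020.
(b) filing + 18 years → 2 January 2021.
Later of the two: 2 January 2021.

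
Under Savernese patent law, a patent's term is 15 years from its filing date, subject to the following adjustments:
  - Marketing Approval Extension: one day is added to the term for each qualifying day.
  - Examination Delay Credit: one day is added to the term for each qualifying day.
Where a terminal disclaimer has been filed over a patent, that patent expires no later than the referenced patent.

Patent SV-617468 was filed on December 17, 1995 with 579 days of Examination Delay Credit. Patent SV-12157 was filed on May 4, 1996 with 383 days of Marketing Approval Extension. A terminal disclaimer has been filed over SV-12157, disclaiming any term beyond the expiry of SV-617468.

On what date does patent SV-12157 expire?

May 21, 2012

Natural term of SV-12157:
  Base: filing + 15 years → 4 May 2011.
  Marketing Approval Extension: +383 days → 21 May 2012.
Expiry of referenced patent SV-617468:
  Base: filing + 15 years → 17 December 2010.
  Examination Delay Credit: +579 days → 18 July 2012.
Terminal disclaimer: SV-12157 expires on the earlier of 21 May 2012 and 18 July 2012.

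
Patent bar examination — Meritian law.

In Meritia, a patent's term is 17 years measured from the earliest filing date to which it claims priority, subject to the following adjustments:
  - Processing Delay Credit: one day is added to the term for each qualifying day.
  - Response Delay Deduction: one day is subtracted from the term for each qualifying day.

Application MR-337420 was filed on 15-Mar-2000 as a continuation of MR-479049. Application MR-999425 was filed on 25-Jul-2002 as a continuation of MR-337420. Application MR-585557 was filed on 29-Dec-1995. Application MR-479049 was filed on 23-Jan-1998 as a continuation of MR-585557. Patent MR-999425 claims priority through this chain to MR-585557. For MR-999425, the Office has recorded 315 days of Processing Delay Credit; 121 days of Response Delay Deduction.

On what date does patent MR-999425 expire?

2013-07-11

Earliest priority filing: 29 December 1995.
Base term: 29 December 1995 + 17 years → 29 December 2012.
Processing Delay Credit: +315 days → 9 November 2013.
Response Delay Deduction: −121 days → 11 July 2013.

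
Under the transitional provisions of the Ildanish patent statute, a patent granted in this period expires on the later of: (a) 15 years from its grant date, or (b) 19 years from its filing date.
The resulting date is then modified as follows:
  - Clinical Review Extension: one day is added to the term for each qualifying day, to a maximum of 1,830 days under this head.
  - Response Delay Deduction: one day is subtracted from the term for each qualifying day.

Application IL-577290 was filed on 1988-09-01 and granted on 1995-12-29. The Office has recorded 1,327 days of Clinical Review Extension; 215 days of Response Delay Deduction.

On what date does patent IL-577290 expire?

(a) grant + 15 years → 29 December 2010.
(b) filing + 19 years → 1 September 2007.
Later of the two: 29 December 2010.
Clinical Review Extension: 1327 days (within the 1830-day cap) → +1327 days → 17 August 2014.
Response Delay Deduction: −215 days → 14 January 2014.

2014-01-14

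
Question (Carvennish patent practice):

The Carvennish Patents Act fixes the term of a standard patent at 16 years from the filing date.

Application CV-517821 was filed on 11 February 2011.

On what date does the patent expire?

Filing date + 16 years → 11 February 2027.

February 11, 2027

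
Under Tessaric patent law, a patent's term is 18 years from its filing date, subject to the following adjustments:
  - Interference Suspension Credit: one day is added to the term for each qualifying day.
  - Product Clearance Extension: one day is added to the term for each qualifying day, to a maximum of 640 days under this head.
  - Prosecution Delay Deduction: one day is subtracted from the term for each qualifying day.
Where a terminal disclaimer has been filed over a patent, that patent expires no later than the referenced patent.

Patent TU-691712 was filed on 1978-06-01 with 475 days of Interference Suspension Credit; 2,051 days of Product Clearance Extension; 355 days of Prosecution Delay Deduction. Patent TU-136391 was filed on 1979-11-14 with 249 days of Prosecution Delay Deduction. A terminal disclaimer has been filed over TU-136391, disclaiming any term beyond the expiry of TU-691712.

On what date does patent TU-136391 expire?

March 10, 1997

Natural term of TU-136391:
  Base: filing + 18 years → 14 November 1997.
  Prosecution Delay Deduction: −249 days → 10 March 1997.
Expiry of referenced patent TU-691712:
  Base: filing + 18 years → 1 June 1996.
  Interference Suspension Credit: +475 days → 19 September 1997.
  Product Clearance Extension: 2051 days claimed exceeds the 640-day cap, so +640 days → 21 June 1999.
  Prosecution Delay Deduction: −355 days → 1 July 1998.
Terminal disclaimer: TU-136391 expires on the earlier of 10 March 1997 and 1 July 1998.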